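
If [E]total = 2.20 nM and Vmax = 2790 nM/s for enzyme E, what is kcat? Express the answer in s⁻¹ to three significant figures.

kcat = Vmax/[E]total = 2790 nM/s / 2.20 nM = 1270 s⁻¹.

1270 s⁻¹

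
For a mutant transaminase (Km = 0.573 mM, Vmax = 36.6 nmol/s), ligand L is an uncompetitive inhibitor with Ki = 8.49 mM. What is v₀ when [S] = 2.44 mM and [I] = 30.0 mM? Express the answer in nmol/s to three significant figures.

7.68 nmol/s

α = 1 + [I]/Ki = 1 + 30.0/8.49 = 4.534.
For an uncompetitive inhibitor, both parameters are divided by α, giving Vmax/α and Km/α: Km,app = 0.126 mM, Vmax,app = 8.07 nmol/s.
v = Vmax,app·[S]/(Km,app + [S]) = 8.07 × 2.44/(0.126 + 2.44) = 7.68 nmol/s.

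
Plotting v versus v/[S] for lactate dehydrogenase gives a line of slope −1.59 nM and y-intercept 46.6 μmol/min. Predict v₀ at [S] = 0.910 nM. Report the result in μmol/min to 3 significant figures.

In the Eadie–Hofstee form v = Vmax − Km·(v/[S]), the slope is −Km and the intercept is Vmax, so Km = 1.59 nM and Vmax = 46.6 μmol/min.
v = 46.6 × 0.910/(1.59 + 0.910) = 17.0 μmol/min.

17.0 μmol/min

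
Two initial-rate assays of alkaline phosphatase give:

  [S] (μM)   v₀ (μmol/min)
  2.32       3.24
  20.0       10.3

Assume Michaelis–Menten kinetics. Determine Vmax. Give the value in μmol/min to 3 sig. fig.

In reciprocal form, 1/v = (Km/Vmax)·(1/[S]) + 1/Vmax. The two points give (1/[S], 1/v) = (0.4310, 0.3086) and (0.05000, 0.09709).
Slope = (0.3086 − 0.09709)/(0.4310 − 0.05000) = 0.5552; intercept = 0.3086 − 0.5552×0.4310 = 0.06933.
Vmax = 1/intercept = 14.4 μmol/min; Km = slope × Vmax = 0.5552 × 14.4 = 8.01 μM.

14.4 μmol/min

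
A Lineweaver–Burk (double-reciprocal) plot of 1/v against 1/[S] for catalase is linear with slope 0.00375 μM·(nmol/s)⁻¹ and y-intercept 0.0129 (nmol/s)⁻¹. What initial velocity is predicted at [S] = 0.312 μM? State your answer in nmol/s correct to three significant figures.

40.1 nmol/s

The y-intercept is 1/Vmax, so Vmax = 1/0.0129 = 77.5 nmol/s.
The slope is Km/Vmax, so Km = 0.00375 × 77.5 = 0.291 μM.
Then v = 77.5 × 0.312/(0.291 + 0.312) = 40.1 nmol/s.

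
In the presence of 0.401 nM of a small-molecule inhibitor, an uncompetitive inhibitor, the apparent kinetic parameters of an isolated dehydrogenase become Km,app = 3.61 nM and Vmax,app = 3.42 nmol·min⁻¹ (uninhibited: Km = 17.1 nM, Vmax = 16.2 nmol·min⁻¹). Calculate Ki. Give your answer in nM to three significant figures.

0.107 nM

Uncompetitive: Vmax,app = Vmax/α (and Km,app = Km/α) with α = 1 + [I]/Ki.
α = Vmax/Vmax,app = 16.2/3.42 = 4.737.
Ki = [I]/(α − 1) = 0.401/3.737 = 0.107 nM.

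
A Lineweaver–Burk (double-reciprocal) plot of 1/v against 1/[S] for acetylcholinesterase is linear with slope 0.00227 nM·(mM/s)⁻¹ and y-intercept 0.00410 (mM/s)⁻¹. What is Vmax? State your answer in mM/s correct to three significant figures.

244 mM/s

The y-intercept of a Lineweaver–Burk plot equals 1/Vmax, so Vmax = 1/0.00410 = 244 mM/s.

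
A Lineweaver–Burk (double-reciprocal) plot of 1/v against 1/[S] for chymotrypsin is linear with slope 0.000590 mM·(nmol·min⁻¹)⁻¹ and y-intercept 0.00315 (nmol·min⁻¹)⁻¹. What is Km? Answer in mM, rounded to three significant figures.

y-intercept = 1/Vmax ⇒ Vmax = 317 nmol·min⁻¹; slope = Km/Vmax ⇒ Km = slope × Vmax.
Km = 0.000590 × 317 = 0.187 mM.

0.187 mM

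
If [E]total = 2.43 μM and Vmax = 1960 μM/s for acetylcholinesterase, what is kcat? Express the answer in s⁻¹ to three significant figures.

807 s⁻¹

kcat = Vmax/[E]total = 1960 μM/s / 2.43 μM = 807 s⁻¹.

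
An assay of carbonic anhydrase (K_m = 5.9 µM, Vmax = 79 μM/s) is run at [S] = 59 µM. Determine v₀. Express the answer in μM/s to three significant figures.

71.8 μM/s

[S]/(Km+[S]) = 59/64.90 = 0.9091, the fractional saturation.
v = 0.9091 × Vmax = 0.9091 × 79 = 71.8 μM/s.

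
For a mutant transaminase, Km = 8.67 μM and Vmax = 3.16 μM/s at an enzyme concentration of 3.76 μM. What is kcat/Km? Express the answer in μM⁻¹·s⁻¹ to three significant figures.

0.0969 μM⁻¹·s⁻¹

kcat = Vmax/[E]total = 3.16/3.76 = 0.840 s⁻¹.
kcat/Km = 0.840/8.67 = 0.0969 μM⁻¹·s⁻¹.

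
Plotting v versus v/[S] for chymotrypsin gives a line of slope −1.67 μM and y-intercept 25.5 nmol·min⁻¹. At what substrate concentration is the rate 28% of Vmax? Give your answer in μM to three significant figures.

0.649 μM

The Eadie–Hofstee slope gives Km = 1.67 μM (slope = −Km).
v/Vmax = [S]/(Km+[S]) = 0.28 ⇒ [S] = Km·0.28/(1−0.28) = 1.67 × 0.3889 = 0.649 μM.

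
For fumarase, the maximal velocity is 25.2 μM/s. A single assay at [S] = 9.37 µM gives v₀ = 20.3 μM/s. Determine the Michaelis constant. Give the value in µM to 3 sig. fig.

v/Vmax = 20.3/25.2 = 0.8056 = [S]/(Km+[S]).
So Km + [S] = [S]/0.8056 = 11.63 µM, giving Km = 11.63 − 9.37 = 2.26 µM.

2.26 µM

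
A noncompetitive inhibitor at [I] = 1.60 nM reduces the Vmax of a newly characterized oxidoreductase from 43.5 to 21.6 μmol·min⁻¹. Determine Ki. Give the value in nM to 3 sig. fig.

Noncompetitive: Vmax,app = Vmax/α with α = 1 + [I]/Ki.
α = Vmax/Vmax,app = 43.5/21.6 = 2.014.
Since α = 1 + [I]/Ki, [I]/Ki = 2.014 − 1 = 1.014 and Ki = 1.60/1.014 = 1.58 nM.

1.58 nM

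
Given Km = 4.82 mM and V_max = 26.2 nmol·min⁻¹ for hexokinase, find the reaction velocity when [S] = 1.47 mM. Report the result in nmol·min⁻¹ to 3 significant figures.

[S]/(Km+[S]) = 1.47/6.290 = 0.2337, the fractional saturation.
v = 0.2337 × Vmax = 0.2337 × 26.2 = 6.12 nmol·min⁻¹.

6.12 nmol·min⁻¹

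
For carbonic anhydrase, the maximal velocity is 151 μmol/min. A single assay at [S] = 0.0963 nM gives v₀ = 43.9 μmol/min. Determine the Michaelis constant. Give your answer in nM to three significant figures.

0.235 nM

From v = Vmax[S]/(Km+[S]), Km = [S](Vmax − v)/v.
Km = 0.0963 × (151 − 43.9) / 43.9 = 10.31/43.9 = 0.235 nM.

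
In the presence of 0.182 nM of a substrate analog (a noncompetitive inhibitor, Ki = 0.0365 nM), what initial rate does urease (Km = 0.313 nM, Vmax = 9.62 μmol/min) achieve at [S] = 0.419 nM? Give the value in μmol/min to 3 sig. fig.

α = 1 + [I]/Ki = 1 + 0.182/0.0365 = 5.986.
For a noncompetitive inhibitor, Vmax is reduced to Vmax/α while Km is unchanged: Km,app = 0.313 nM, Vmax,app = 1.61 μmol/min.
v = Vmax,app·[S]/(Km,app + [S]) = 1.61 × 0.419/(0.313 + 0.419) = 0.920 μmol/min.

0.920 μmol/min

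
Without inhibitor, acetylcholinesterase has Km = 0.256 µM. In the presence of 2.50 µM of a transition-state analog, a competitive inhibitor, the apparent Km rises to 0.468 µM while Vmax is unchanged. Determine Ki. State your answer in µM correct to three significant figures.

Competitive: Km,app = α·Km with α = 1 + [I]/Ki.
α = Km,app/Km = 0.468/0.256 = 1.828.
Since α = 1 + [I]/Ki, [I]/Ki = 1.828 − 1 = 0.8281 and Ki = 2.50/0.8281 = 3.02 µM.

3.02 µM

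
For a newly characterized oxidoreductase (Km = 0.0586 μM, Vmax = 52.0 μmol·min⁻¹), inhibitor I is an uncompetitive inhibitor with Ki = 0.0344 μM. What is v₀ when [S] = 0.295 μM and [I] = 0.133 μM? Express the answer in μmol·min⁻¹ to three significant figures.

α = 1 + [I]/Ki = 1 + 0.133/0.0344 = 4.866.
For an uncompetitive inhibitor, both parameters are divided by α, giving Vmax/α and Km/α: Km,app = 0.0120 μM, Vmax,app = 10.7 μmol·min⁻¹.
v = Vmax,app·[S]/(Km,app + [S]) = 10.7 × 0.295/(0.0120 + 0.295) = 10.3 μmol·min⁻¹.

10.3 μmol·min⁻¹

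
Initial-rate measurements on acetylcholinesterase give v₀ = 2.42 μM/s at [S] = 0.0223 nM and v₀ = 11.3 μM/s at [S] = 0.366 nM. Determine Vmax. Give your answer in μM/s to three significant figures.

In reciprocal form, 1/v = (Km/Vmax)·(1/[S]) + 1/Vmax. The two points give (1/[S], 1/v) = (44.84, 0.4132) and (2.732, 0.08850).
Slope = (0.4132 − 0.08850)/(44.84 − 2.732) = 0.007711; intercept = 0.4132 − 0.007711×44.84 = 0.06743.
Vmax = 1/intercept = 14.8 μM/s; Km = slope × Vmax = 0.007711 × 14.8 = 0.114 nM.

14.8 μM/s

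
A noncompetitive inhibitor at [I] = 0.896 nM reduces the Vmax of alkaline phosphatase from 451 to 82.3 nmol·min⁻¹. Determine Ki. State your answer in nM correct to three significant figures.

0.200 nM

Noncompetitive: Vmax,app = Vmax/α with α = 1 + [I]/Ki.
α = Vmax/Vmax,app = 451/82.3 = 5.480.
Ki = [I]/(α − 1) = 0.896/4.480 = 0.200 nM.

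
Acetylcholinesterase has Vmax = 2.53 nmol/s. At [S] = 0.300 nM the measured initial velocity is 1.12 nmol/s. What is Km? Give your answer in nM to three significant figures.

v/Vmax = 1.12/2.53 = 0.4427 = [S]/(Km+[S]).
So Km + [S] = [S]/0.4427 = 0.6777 nM, giving Km = 0.6777 − 0.300 = 0.378 nM.

0.378 nM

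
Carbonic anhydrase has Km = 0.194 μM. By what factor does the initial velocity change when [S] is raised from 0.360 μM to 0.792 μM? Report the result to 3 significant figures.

The fractional saturations are [S]/(Km+[S]) = 0.360/0.5540 = 0.6498 and 0.792/0.9860 = 0.8032.
v₂/v₁ is just their ratio: 0.8032/0.6498 = 1.24.

1.24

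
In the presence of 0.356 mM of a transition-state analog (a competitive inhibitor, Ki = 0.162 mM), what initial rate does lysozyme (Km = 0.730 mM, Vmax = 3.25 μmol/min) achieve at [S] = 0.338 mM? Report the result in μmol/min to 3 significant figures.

0.411 μmol/min

α = 1 + [I]/Ki = 1 + 0.356/0.162 = 3.198.
For a competitive inhibitor, Vmax is unchanged and the apparent Km becomes α·Km: Km,app = 2.33 mM, Vmax,app = 3.25 μmol/min.
v = Vmax,app·[S]/(Km,app + [S]) = 3.25 × 0.338/(2.33 + 0.338) = 0.411 μmol/min.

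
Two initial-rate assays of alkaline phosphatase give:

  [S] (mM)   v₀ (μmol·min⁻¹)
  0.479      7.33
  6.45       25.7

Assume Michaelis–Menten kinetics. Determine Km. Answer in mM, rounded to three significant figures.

1.62 mM

From v = Vmax[S]/(Km+[S]), each point gives Vmax = v(Km+[S])/[S].
Equating: 7.33(Km+0.479)/0.479 = 25.7(Km+6.45)/6.45.
15.30·Km + 7.33 = 3.984·Km + 25.7, so (15.30 − 3.984)·Km = 25.7 − 7.33.
Km = 18.37/11.32 = 1.62 mM; then Vmax = 7.33(1.62+0.479)/0.479 = 32.2 μmol·min⁻¹.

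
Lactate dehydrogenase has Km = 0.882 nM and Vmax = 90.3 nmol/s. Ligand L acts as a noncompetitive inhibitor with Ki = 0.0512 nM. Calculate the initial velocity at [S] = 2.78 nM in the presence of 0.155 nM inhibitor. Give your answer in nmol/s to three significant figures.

α = 1 + [I]/Ki = 1 + 0.155/0.0512 = 4.027.
For a noncompetitive inhibitor, Vmax is reduced to Vmax/α while Km is unchanged: Km,app = 0.882 nM, Vmax,app = 22.4 nmol/s.
v = Vmax,app·[S]/(Km,app + [S]) = 22.4 × 2.78/(0.882 + 2.78) = 17.0 nmol/s.

17.0 nmol/s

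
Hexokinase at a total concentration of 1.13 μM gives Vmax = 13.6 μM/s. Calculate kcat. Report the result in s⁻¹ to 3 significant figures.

kcat = Vmax/[E]total = 13.6 μM/s / 1.13 μM = 12.0 s⁻¹.

12.0 s⁻¹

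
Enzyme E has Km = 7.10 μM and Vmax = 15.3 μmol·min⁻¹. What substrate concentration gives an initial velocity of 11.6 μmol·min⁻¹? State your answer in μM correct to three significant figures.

22.3 μM

The required fractional saturation is v/Vmax = 11.6/15.3 = 0.7582.
Then [S]/(Km+[S]) = 0.7582 ⇒ [S] = 7.10 × 0.7582/(1 − 0.7582) = 22.3 μM.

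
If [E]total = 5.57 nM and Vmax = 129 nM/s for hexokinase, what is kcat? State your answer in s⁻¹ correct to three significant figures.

kcat = Vmax/[E]total = 129 nM/s / 5.57 nM = 23.2 s⁻¹.

23.2 s⁻¹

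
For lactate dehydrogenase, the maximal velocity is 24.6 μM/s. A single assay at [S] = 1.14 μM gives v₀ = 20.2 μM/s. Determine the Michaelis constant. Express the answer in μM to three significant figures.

From v = Vmax[S]/(Km+[S]), Km = [S](Vmax − v)/v.
Km = 1.14 × (24.6 − 20.2) / 20.2 = 5.016/20.2 = 0.248 μM.

0.248 μM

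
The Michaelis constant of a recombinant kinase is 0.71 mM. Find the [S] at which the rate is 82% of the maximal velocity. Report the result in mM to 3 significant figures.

v/Vmax = [S]/(Km+[S]) = 0.82, so [S] = Km·0.82/(1 − 0.82) = 0.71 × 4.556.
[S] = 3.23 mM.

3.23 mM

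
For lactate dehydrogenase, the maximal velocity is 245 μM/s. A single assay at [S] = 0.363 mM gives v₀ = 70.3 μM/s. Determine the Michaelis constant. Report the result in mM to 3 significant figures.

0.902 mM

From v = Vmax[S]/(Km+[S]), Km = [S](Vmax − v)/v.
Km = 0.363 × (245 − 70.3) / 70.3 = 63.42/70.3 = 0.902 mM.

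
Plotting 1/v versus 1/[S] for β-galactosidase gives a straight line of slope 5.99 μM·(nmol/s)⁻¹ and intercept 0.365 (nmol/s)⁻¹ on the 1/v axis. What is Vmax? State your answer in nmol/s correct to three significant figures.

The y-intercept of a Lineweaver–Burk plot equals 1/Vmax, so Vmax = 1/0.365 = 2.74 nmol/s.

2.74 nmol/s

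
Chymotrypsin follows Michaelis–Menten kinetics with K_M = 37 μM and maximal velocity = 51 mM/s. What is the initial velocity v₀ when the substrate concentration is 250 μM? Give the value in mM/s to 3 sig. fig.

[S]/(Km+[S]) = 250/287.0 = 0.8711, the fractional saturation.
v = 0.8711 × Vmax = 0.8711 × 51 = 44.4 mM/s.

44.4 mM/s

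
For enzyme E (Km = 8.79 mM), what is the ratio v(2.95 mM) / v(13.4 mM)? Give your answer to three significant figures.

0.416

Since Vmax cancels, v₂/v₁ = [S]₂(Km+[S]₁) / [S]₁(Km+[S]₂).
= 2.95×(8.79+13.4) / (13.4×(8.79+2.95)) = 65.46/157.3 = 0.416.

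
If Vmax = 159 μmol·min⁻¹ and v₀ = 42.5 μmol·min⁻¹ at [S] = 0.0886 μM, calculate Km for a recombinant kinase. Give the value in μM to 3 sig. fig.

0.243 μM

From v = Vmax[S]/(Km+[S]), Km = [S](Vmax − v)/v.
Km = 0.0886 × (159 − 42.5) / 42.5 = 10.32/42.5 = 0.243 μM.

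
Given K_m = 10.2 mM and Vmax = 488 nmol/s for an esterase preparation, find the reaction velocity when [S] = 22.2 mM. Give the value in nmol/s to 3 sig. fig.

334 nmol/s

[S]/(Km+[S]) = 22.2/32.40 = 0.6852, the fractional saturation.
v = 0.6852 × Vmax = 0.6852 × 488 = 334 nmol/s.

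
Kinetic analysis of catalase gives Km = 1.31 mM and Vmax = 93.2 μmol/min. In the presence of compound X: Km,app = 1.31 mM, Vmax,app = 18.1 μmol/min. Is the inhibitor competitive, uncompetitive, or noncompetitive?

noncompetitive

Vmax decreases (93.2 → 18.1 μmol/min) while Km is unchanged — pure noncompetitive inhibition.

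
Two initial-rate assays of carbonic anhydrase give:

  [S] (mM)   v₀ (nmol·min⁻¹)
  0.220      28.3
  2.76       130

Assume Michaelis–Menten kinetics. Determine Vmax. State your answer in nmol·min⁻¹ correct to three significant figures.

In reciprocal form, 1/v = (Km/Vmax)·(1/[S]) + 1/Vmax. The two points give (1/[S], 1/v) = (4.545, 0.03534) and (0.3623, 0.007692).
Slope = (0.03534 − 0.007692)/(4.545 − 0.3623) = 0.006608; intercept = 0.03534 − 0.006608×4.545 = 0.005298.
Vmax = 1/intercept = 189 nmol·min⁻¹; Km = slope × Vmax = 0.006608 × 189 = 1.25 mM.

189 nmol·min⁻¹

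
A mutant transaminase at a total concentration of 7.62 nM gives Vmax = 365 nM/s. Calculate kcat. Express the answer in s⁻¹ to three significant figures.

47.9 s⁻¹

kcat = Vmax/[E]total = 365 nM/s / 7.62 nM = 47.9 s⁻¹.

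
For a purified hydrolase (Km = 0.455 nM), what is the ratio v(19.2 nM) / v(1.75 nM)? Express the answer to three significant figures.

Since Vmax cancels, v₂/v₁ = [S]₂(Km+[S]₁) / [S]₁(Km+[S]₂).
= 19.2×(0.455+1.75) / (1.75×(0.455+19.2)) = 42.34/34.40 = 1.23.

1.23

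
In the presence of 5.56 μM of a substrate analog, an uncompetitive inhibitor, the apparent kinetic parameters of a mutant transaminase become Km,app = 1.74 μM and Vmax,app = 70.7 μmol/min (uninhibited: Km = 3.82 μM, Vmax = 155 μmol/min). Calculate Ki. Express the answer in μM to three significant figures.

Uncompetitive: Vmax,app = Vmax/α (and Km,app = Km/α) with α = 1 + [I]/Ki.
α = Vmax/Vmax,app = 155/70.7 = 2.192.
Since α = 1 + [I]/Ki, [I]/Ki = 2.192 − 1 = 1.192 and Ki = 5.56/1.192 = 4.66 μM.

4.66 μM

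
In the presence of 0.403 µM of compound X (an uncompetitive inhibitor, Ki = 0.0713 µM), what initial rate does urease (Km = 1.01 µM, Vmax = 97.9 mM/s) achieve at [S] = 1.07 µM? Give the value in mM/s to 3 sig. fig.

With α = 1 + [I]/Ki = 1 + 0.403/0.0713 = 6.652, the uncompetitive rate law is v = (Vmax/α)·[S] / (Km/α + [S]).
v = (97.9/6.652)×1.07 / (1.01/6.652 + 1.07) = 15.75/1.222 = 12.9 mM/s.

12.9 mM/s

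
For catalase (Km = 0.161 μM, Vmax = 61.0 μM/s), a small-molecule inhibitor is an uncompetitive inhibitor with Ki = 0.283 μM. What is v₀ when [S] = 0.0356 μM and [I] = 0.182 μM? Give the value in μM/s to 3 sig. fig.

α = 1 + [I]/Ki = 1 + 0.182/0.283 = 1.643.
For an uncompetitive inhibitor, both parameters are divided by α, giving Vmax/α and Km/α: Km,app = 0.0980 μM, Vmax,app = 37.1 μM/s.
v = Vmax,app·[S]/(Km,app + [S]) = 37.1 × 0.0356/(0.0980 + 0.0356) = 9.89 μM/s.

9.89 μM/s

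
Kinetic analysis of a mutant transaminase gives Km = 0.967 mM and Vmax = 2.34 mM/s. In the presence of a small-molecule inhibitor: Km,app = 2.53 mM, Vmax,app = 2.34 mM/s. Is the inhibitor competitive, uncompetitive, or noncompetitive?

competitive

Km increases (0.967 → 2.53 mM) while Vmax is unchanged — the hallmark of competitive inhibition.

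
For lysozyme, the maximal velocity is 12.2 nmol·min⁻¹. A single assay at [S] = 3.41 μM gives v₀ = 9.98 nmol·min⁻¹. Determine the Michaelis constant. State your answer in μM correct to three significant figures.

From v = Vmax[S]/(Km+[S]), Km = [S](Vmax − v)/v.
Km = 3.41 × (12.2 − 9.98) / 9.98 = 7.570/9.98 = 0.759 μM.

0.759 μM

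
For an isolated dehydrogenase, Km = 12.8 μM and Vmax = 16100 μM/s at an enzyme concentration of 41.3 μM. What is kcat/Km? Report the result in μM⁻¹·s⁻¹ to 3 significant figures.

kcat = Vmax/[E]total = 16100/41.3 = 390 s⁻¹.
kcat/Km = 390/12.8 = 30.5 μM⁻¹·s⁻¹.

30.5 μM⁻¹·s⁻¹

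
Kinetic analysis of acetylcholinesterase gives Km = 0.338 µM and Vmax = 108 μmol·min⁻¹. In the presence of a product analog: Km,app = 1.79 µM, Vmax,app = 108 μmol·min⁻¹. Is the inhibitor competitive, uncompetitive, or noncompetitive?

competitive

Km increases (0.338 → 1.79 µM) while Vmax is unchanged — the hallmark of competitive inhibition.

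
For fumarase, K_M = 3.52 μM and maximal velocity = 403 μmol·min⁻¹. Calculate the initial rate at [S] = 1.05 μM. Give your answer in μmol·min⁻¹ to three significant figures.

92.6 μmol·min⁻¹

[S]/(Km+[S]) = 1.05/4.570 = 0.2298, the fractional saturation.
v = 0.2298 × Vmax = 0.2298 × 403 = 92.6 μmol·min⁻¹.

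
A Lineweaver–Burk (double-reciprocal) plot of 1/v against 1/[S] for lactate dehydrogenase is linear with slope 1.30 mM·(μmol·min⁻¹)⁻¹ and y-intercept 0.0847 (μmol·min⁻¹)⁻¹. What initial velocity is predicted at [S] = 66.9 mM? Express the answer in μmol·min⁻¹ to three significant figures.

9.60 μmol·min⁻¹

The y-intercept is 1/Vmax, so Vmax = 1/0.0847 = 11.8 μmol·min⁻¹.
The slope is Km/Vmax, so Km = 1.30 × 11.8 = 15.3 mM.
Then v = 11.8 × 66.9/(15.3 + 66.9) = 9.60 μmol·min⁻¹.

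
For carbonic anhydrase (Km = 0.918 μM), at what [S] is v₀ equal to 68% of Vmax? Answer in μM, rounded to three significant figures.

1.95 μM

v/Vmax = [S]/(Km+[S]) = 0.68, so [S] = Km·0.68/(1 − 0.68) = 0.918 × 2.125.
[S] = 1.95 μM.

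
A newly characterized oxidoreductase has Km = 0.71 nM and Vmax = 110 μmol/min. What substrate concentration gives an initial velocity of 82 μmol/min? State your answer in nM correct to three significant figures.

2.08 nM

The required fractional saturation is v/Vmax = 82/110 = 0.7455.
Then [S]/(Km+[S]) = 0.7455 ⇒ [S] = 0.71 × 0.7455/(1 − 0.7455) = 2.08 nM.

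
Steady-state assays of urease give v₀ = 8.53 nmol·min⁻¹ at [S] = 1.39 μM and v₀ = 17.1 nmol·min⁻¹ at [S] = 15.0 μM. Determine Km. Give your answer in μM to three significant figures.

1.72 μM

In reciprocal form, 1/v = (Km/Vmax)·(1/[S]) + 1/Vmax. The two points give (1/[S], 1/v) = (0.7194, 0.1172) and (0.06667, 0.05848).
Slope = (0.1172 − 0.05848)/(0.7194 − 0.06667) = 0.09001; intercept = 0.1172 − 0.09001×0.7194 = 0.05248.
Vmax = 1/intercept = 19.1 nmol·min⁻¹; Km = slope × Vmax = 0.09001 × 19.1 = 1.72 μM.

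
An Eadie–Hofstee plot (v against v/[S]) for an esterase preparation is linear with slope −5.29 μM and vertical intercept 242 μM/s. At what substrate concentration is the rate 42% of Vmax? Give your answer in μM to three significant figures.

The Eadie–Hofstee slope gives Km = 5.29 μM (slope = −Km).
v/Vmax = [S]/(Km+[S]) = 0.42 ⇒ [S] = Km·0.42/(1−0.42) = 5.29 × 0.7241 = 3.83 μM.

3.83 μM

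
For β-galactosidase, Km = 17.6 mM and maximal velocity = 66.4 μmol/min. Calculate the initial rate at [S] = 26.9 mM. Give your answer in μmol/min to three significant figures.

40.1 μmol/min

v = Vmax·[S]/(Km + [S]) = 66.4 × 26.9 / (17.6 + 26.9)
  = 1786 / 44.50 = 40.1 μmol/min.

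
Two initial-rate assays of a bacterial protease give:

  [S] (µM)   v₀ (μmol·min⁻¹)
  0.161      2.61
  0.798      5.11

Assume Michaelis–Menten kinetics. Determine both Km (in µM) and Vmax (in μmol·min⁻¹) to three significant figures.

In reciprocal form, 1/v = (Km/Vmax)·(1/[S]) + 1/Vmax. The two points give (1/[S], 1/v) = (6.211, 0.3831) and (1.253, 0.1957).
Slope = (0.3831 − 0.1957)/(6.211 − 1.253) = 0.03781; intercept = 0.3831 − 0.03781×6.211 = 0.1483.
Vmax = 1/intercept = 6.74 μmol·min⁻¹; Km = slope × Vmax = 0.03781 × 6.74 = 0.255 µM.

Km = 0.255 µM; Vmax = 6.74 μmol·min⁻¹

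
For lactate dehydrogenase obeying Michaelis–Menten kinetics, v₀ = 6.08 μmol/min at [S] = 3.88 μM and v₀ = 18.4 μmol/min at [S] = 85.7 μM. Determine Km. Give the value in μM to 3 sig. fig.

In reciprocal form, 1/v = (Km/Vmax)·(1/[S]) + 1/Vmax. The two points give (1/[S], 1/v) = (0.2577, 0.1645) and (0.01167, 0.05435).
Slope = (0.1645 − 0.05435)/(0.2577 − 0.01167) = 0.4476; intercept = 0.1645 − 0.4476×0.2577 = 0.04913.
Vmax = 1/intercept = 20.4 μmol/min; Km = slope × Vmax = 0.4476 × 20.4 = 9.11 μM.

9.11 μM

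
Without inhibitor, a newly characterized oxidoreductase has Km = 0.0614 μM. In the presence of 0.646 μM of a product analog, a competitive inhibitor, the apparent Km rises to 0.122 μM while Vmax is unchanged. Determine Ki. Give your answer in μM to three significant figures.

Competitive: Km,app = α·Km with α = 1 + [I]/Ki.
α = Km,app/Km = 0.122/0.0614 = 1.987.
Since α = 1 + [I]/Ki, [I]/Ki = 1.987 − 1 = 0.9870 and Ki = 0.646/0.9870 = 0.655 μM.

0.655 μM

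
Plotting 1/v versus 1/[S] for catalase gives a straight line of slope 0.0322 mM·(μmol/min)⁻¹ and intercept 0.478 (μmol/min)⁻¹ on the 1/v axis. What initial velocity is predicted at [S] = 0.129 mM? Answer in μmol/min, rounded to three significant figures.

1.37 μmol/min

The y-intercept is 1/Vmax, so Vmax = 1/0.478 = 2.09 μmol/min.
The slope is Km/Vmax, so Km = 0.0322 × 2.09 = 0.0674 mM.
Then v = 2.09 × 0.129/(0.0674 + 0.129) = 1.37 μmol/min.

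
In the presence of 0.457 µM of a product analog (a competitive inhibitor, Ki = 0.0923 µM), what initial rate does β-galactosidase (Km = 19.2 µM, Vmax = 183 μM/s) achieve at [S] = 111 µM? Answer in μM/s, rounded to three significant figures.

90.2 μM/s

α = 1 + [I]/Ki = 1 + 0.457/0.0923 = 5.951.
For a competitive inhibitor, Vmax is unchanged and the apparent Km becomes α·Km: Km,app = 114 µM, Vmax,app = 183 μM/s.
v = Vmax,app·[S]/(Km,app + [S]) = 183 × 111/(114 + 111) = 90.2 μM/s.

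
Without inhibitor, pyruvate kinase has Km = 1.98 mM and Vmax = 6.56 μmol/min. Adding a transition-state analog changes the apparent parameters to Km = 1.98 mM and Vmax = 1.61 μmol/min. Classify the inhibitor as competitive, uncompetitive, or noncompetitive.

noncompetitive

Vmax decreases (6.56 → 1.61 μmol/min) while Km is unchanged — pure noncompetitive inhibition.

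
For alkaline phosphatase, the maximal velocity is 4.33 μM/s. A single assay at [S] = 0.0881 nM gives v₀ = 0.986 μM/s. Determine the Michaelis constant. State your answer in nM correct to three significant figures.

v/Vmax = 0.986/4.33 = 0.2277 = [S]/(Km+[S]).
So Km + [S] = [S]/0.2277 = 0.3869 nM, giving Km = 0.3869 − 0.0881 = 0.299 nM.

0.299 nM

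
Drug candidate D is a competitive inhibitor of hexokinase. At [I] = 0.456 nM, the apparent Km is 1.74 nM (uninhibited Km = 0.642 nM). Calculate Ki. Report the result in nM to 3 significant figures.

Competitive: Km,app = α·Km with α = 1 + [I]/Ki.
α = Km,app/Km = 1.74/0.642 = 2.710.
Ki = [I]/(α − 1) = 0.456/1.710 = 0.267 nM.

0.267 nM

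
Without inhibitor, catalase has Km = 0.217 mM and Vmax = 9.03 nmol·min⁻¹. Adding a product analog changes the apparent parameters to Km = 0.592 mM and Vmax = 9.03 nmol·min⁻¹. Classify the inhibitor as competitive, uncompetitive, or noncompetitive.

Km increases (0.217 → 0.592 mM) while Vmax is unchanged — the hallmark of competitive inhibition.

competitive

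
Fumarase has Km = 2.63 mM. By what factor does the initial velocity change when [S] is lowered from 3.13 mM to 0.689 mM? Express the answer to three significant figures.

0.382

Since Vmax cancels, v₂/v₁ = [S]₂(Km+[S]₁) / [S]₁(Km+[S]₂).
= 0.689×(2.63+3.13) / (3.13×(2.63+0.689)) = 3.969/10.39 = 0.382.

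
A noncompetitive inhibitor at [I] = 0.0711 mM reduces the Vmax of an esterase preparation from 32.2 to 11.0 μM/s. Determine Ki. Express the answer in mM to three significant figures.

Noncompetitive: Vmax,app = Vmax/α with α = 1 + [I]/Ki.
α = Vmax/Vmax,app = 32.2/11.0 = 2.927.
Since α = 1 + [I]/Ki, [I]/Ki = 2.927 − 1 = 1.927 and Ki = 0.0711/1.927 = 0.0369 mM.

0.0369 mM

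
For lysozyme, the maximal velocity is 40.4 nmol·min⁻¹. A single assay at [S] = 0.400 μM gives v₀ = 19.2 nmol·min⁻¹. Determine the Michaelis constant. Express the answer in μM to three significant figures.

0.442 μM

From v = Vmax[S]/(Km+[S]), Km = [S](Vmax − v)/v.
Km = 0.400 × (40.4 − 19.2) / 19.2 = 8.480/19.2 = 0.442 μM.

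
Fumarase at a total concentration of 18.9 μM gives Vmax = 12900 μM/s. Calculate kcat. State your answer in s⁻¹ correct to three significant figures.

kcat = Vmax/[E]total = 12900 μM/s / 18.9 μM = 683 s⁻¹.

683 s⁻¹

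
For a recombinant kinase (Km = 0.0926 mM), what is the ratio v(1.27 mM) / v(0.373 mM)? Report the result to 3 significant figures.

The fractional saturations are [S]/(Km+[S]) = 0.373/0.4656 = 0.8011 and 1.27/1.363 = 0.9320.
v₂/v₁ is just their ratio: 0.9320/0.8011 = 1.16.

1.16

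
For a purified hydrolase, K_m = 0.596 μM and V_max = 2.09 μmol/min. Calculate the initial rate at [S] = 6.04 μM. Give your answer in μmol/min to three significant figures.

1.90 μmol/min

[S]/(Km+[S]) = 6.04/6.636 = 0.9102, the fractional saturation.
v = 0.9102 × Vmax = 0.9102 × 2.09 = 1.90 μmol/min.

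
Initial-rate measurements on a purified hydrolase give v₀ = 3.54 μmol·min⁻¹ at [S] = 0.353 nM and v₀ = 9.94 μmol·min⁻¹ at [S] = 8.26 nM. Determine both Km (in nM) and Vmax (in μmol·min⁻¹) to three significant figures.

From v = Vmax[S]/(Km+[S]), each point gives Vmax = v(Km+[S])/[S].
Equating: 3.54(Km+0.353)/0.353 = 9.94(Km+8.26)/8.26.
10.03·Km + 3.54 = 1.203·Km + 9.94, so (10.03 − 1.203)·Km = 9.94 − 3.54.
Km = 6.400/8.825 = 0.725 nM; then Vmax = 3.54(0.725+0.353)/0.353 = 10.8 μmol·min⁻¹.

Km = 0.725 nM; Vmax = 10.8 μmol·min⁻¹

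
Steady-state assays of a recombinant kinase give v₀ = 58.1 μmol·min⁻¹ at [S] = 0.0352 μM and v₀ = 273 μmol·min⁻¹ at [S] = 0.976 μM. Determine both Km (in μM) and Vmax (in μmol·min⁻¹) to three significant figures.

From v = Vmax[S]/(Km+[S]), each point gives Vmax = v(Km+[S])/[S].
Equating: 58.1(Km+0.0352)/0.0352 = 273(Km+0.976)/0.976.
1651·Km + 58.1 = 279.7·Km + 273, so (1651 − 279.7)·Km = 273 − 58.1.
Km = 214.9/1371 = 0.157 μM; then Vmax = 58.1(0.157+0.0352)/0.0352 = 317 μmol·min⁻¹.

Km = 0.157 μM; Vmax = 317 μmol·min⁻¹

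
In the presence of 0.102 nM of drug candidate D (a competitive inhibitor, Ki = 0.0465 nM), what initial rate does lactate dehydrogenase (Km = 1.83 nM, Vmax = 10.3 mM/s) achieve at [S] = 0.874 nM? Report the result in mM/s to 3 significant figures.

α = 1 + [I]/Ki = 1 + 0.102/0.0465 = 3.194.
For a competitive inhibitor, Vmax is unchanged and the apparent Km becomes α·Km: Km,app = 5.84 nM, Vmax,app = 10.3 mM/s.
v = Vmax,app·[S]/(Km,app + [S]) = 10.3 × 0.874/(5.84 + 0.874) = 1.34 mM/s.

1.34 mM/s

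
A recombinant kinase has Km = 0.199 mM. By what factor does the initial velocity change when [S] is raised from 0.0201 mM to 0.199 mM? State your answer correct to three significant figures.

Since Vmax cancels, v₂/v₁ = [S]₂(Km+[S]₁) / [S]₁(Km+[S]₂).
= 0.199×(0.199+0.0201) / (0.0201×(0.199+0.199)) = 0.04360/0.008000 = 5.45.

5.45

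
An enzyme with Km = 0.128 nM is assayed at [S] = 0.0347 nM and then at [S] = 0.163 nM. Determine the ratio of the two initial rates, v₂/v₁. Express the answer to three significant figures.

2.63

The fractional saturations are [S]/(Km+[S]) = 0.0347/0.1627 = 0.2133 and 0.163/0.2910 = 0.5601.
v₂/v₁ is just their ratio: 0.5601/0.2133 = 2.63.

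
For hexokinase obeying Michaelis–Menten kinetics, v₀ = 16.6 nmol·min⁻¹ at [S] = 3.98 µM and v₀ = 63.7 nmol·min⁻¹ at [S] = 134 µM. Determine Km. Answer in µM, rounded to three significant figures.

In reciprocal form, 1/v = (Km/Vmax)·(1/[S]) + 1/Vmax. The two points give (1/[S], 1/v) = (0.2513, 0.06024) and (0.007463, 0.01570).
Slope = (0.06024 − 0.01570)/(0.2513 − 0.007463) = 0.1827; intercept = 0.06024 − 0.1827×0.2513 = 0.01434.
Vmax = 1/intercept = 69.8 nmol·min⁻¹; Km = slope × Vmax = 0.1827 × 69.8 = 12.7 µM.

12.7 µM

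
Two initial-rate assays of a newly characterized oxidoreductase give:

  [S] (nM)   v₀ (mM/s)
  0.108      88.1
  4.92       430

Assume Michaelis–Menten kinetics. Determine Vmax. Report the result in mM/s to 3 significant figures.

In reciprocal form, 1/v = (Km/Vmax)·(1/[S]) + 1/Vmax. The two points give (1/[S], 1/v) = (9.259, 0.01135) and (0.2033, 0.002326).
Slope = (0.01135 − 0.002326)/(9.259 − 0.2033) = 0.0009966; intercept = 0.01135 − 0.0009966×9.259 = 0.002123.
Vmax = 1/intercept = 471 mM/s; Km = slope × Vmax = 0.0009966 × 471 = 0.469 nM.

471 mM/s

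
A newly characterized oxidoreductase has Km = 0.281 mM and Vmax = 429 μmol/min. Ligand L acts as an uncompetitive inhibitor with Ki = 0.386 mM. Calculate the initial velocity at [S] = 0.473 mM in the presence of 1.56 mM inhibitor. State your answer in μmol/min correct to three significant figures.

76.1 μmol/min

With α = 1 + [I]/Ki = 1 + 1.56/0.386 = 5.041, the uncompetitive rate law is v = (Vmax/α)·[S] / (Km/α + [S]).
v = (429/5.041)×0.473 / (0.281/5.041 + 0.473) = 40.25/0.5287 = 76.1 μmol/min.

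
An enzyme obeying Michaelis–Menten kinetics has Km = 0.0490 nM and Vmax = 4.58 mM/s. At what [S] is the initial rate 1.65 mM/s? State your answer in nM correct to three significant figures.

0.0276 nM

The required fractional saturation is v/Vmax = 1.65/4.58 = 0.3603.
Then [S]/(Km+[S]) = 0.3603 ⇒ [S] = 0.0490 × 0.3603/(1 − 0.3603) = 0.0276 nM.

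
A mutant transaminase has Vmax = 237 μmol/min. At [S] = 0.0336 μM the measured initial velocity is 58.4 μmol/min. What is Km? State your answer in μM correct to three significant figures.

0.103 μM

From v = Vmax[S]/(Km+[S]), Km = [S](Vmax − v)/v.
Km = 0.0336 × (237 − 58.4) / 58.4 = 6.001/58.4 = 0.103 μM.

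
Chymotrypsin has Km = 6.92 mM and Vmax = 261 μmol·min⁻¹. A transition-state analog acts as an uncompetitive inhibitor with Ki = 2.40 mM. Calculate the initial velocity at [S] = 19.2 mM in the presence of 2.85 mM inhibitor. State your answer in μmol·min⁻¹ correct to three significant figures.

With α = 1 + [I]/Ki = 1 + 2.85/2.40 = 2.188, the uncompetitive rate law is v = (Vmax/α)·[S] / (Km/α + [S]).
v = (261/2.188)×19.2 / (6.92/2.188 + 19.2) = 2291/22.36 = 102 μmol·min⁻¹.

102 μmol·min⁻¹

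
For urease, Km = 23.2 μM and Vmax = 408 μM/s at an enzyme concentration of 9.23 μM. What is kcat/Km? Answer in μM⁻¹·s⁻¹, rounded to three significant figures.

1.91 μM⁻¹·s⁻¹

kcat = Vmax/[E]total = 408/9.23 = 44.2 s⁻¹.
kcat/Km = 44.2/23.2 = 1.91 μM⁻¹·s⁻¹.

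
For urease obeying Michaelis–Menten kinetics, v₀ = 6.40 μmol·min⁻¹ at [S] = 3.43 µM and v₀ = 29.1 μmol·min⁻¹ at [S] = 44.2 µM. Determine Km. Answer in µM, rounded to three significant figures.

18.8 µM

From v = Vmax[S]/(Km+[S]), each point gives Vmax = v(Km+[S])/[S].
Equating: 6.40(Km+3.43)/3.43 = 29.1(Km+44.2)/44.2.
1.866·Km + 6.40 = 0.6584·Km + 29.1, so (1.866 − 0.6584)·Km = 29.1 − 6.40.
Km = 22.70/1.208 = 18.8 µM; then Vmax = 6.40(18.8+3.43)/3.43 = 41.5 μmol·min⁻¹.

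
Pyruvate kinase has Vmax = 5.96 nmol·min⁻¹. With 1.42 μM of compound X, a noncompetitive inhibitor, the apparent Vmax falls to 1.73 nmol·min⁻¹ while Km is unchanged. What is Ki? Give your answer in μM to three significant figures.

0.581 μM

Noncompetitive: Vmax,app = Vmax/α with α = 1 + [I]/Ki.
α = Vmax/Vmax,app = 5.96/1.73 = 3.445.
Since α = 1 + [I]/Ki, [I]/Ki = 3.445 − 1 = 2.445 and Ki = 1.42/2.445 = 0.581 μM.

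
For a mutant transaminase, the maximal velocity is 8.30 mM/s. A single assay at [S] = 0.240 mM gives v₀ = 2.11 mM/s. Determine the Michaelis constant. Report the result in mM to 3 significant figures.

v/Vmax = 2.11/8.30 = 0.2542 = [S]/(Km+[S]).
So Km + [S] = [S]/0.2542 = 0.9441 mM, giving Km = 0.9441 − 0.240 = 0.704 mM.

0.704 mM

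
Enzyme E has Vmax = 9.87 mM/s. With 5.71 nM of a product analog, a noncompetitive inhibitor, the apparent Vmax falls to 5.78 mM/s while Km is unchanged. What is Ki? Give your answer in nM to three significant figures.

8.07 nM

Noncompetitive: Vmax,app = Vmax/α with α = 1 + [I]/Ki.
α = Vmax/Vmax,app = 9.87/5.78 = 1.708.
Ki = [I]/(α − 1) = 5.71/0.7076 = 8.07 nM.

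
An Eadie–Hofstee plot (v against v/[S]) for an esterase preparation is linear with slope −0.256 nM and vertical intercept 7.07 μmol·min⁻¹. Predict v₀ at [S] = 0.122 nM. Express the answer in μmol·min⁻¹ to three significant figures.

In the Eadie–Hofstee form v = Vmax − Km·(v/[S]), the slope is −Km and the intercept is Vmax, so Km = 0.256 nM and Vmax = 7.07 μmol·min⁻¹.
v = 7.07 × 0.122/(0.256 + 0.122) = 2.28 μmol·min⁻¹.

2.28 μmol·min⁻¹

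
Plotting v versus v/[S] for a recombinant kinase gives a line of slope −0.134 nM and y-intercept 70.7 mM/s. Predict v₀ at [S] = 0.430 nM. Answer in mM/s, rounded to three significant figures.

53.9 mM/s

In the Eadie–Hofstee form v = Vmax − Km·(v/[S]), the slope is −Km and the intercept is Vmax, so Km = 0.134 nM and Vmax = 70.7 mM/s.
v = 70.7 × 0.430/(0.134 + 0.430) = 53.9 mM/s.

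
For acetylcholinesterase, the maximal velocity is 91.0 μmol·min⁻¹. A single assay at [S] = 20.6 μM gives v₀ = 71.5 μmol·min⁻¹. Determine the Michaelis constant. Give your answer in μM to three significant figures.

From v = Vmax[S]/(Km+[S]), Km = [S](Vmax − v)/v.
Km = 20.6 × (91.0 − 71.5) / 71.5 = 401.7/71.5 = 5.62 μM.

5.62 μM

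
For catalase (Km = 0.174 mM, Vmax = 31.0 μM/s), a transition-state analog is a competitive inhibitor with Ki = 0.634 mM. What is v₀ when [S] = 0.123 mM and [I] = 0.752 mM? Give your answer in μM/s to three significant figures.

7.57 μM/s

α = 1 + [I]/Ki = 1 + 0.752/0.634 = 2.186.
For a competitive inhibitor, Vmax is unchanged and the apparent Km becomes α·Km: Km,app = 0.380 mM, Vmax,app = 31.0 μM/s.
v = Vmax,app·[S]/(Km,app + [S]) = 31.0 × 0.123/(0.380 + 0.123) = 7.57 μM/s.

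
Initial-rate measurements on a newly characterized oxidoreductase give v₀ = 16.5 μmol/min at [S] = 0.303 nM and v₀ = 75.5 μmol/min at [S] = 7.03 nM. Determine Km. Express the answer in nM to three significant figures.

In reciprocal form, 1/v = (Km/Vmax)·(1/[S]) + 1/Vmax. The two points give (1/[S], 1/v) = (3.300, 0.06061) and (0.1422, 0.01325).
Slope = (0.06061 − 0.01325)/(3.300 − 0.1422) = 0.01500; intercept = 0.06061 − 0.01500×3.300 = 0.01111.
Vmax = 1/intercept = 90.0 μmol/min; Km = slope × Vmax = 0.01500 × 90.0 = 1.35 nM.

1.35 nM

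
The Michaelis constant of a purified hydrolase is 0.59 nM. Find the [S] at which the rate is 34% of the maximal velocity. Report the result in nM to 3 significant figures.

v/Vmax = [S]/(Km+[S]) = 0.34, so [S] = Km·0.34/(1 − 0.34) = 0.59 × 0.5152.
[S] = 0.304 nM.

0.304 nM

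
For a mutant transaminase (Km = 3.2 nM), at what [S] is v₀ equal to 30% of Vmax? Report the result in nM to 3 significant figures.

v/Vmax = [S]/(Km+[S]) = 0.3, so [S] = Km·0.3/(1 − 0.3) = 3.2 × 0.4286.
[S] = 1.37 nM.

1.37 nM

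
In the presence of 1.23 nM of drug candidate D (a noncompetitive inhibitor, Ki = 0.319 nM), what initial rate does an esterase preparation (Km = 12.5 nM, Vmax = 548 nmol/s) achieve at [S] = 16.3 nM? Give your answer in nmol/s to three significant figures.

63.9 nmol/s

α = 1 + [I]/Ki = 1 + 1.23/0.319 = 4.856.
For a noncompetitive inhibitor, Vmax is reduced to Vmax/α while Km is unchanged: Km,app = 12.5 nM, Vmax,app = 113 nmol/s.
v = Vmax,app·[S]/(Km,app + [S]) = 113 × 16.3/(12.5 + 16.3) = 63.9 nmol/s.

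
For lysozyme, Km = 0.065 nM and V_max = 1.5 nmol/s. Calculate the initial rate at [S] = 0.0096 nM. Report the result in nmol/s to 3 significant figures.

0.193 nmol/s

v = Vmax·[S]/(Km + [S]) = 1.5 × 0.0096 / (0.065 + 0.0096)
  = 0.01440 / 0.07460 = 0.193 nmol/s.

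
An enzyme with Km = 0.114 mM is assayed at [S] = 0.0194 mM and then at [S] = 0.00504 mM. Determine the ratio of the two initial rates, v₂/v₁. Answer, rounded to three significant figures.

0.291

Since Vmax cancels, v₂/v₁ = [S]₂(Km+[S]₁) / [S]₁(Km+[S]₂).
= 0.00504×(0.114+0.0194) / (0.0194×(0.114+0.00504)) = 0.0006723/0.002309 = 0.291.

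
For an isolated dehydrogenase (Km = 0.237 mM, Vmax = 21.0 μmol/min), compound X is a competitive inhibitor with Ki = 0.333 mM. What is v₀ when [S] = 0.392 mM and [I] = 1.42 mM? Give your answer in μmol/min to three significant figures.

5.02 μmol/min

α = 1 + [I]/Ki = 1 + 1.42/0.333 = 5.264.
For a competitive inhibitor, Vmax is unchanged and the apparent Km becomes α·Km: Km,app = 1.25 mM, Vmax,app = 21.0 μmol/min.
v = Vmax,app·[S]/(Km,app + [S]) = 21.0 × 0.392/(1.25 + 0.392) = 5.02 μmol/min.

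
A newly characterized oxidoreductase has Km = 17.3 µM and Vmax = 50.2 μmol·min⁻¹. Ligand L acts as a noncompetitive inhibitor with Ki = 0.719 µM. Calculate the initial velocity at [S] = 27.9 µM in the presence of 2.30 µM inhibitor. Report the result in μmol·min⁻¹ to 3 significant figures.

α = 1 + [I]/Ki = 1 + 2.30/0.719 = 4.199.
For a noncompetitive inhibitor, Vmax is reduced to Vmax/α while Km is unchanged: Km,app = 17.3 µM, Vmax,app = 12.0 μmol·min⁻¹.
v = Vmax,app·[S]/(Km,app + [S]) = 12.0 × 27.9/(17.3 + 27.9) = 7.38 μmol·min⁻¹.

7.38 μmol·min⁻¹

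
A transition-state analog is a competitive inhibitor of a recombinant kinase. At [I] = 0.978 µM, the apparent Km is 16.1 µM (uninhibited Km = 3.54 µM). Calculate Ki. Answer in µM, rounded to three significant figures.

0.276 µM

Competitive: Km,app = α·Km with α = 1 + [I]/Ki.
α = Km,app/Km = 16.1/3.54 = 4.548.
Since α = 1 + [I]/Ki, [I]/Ki = 4.548 − 1 = 3.548 and Ki = 0.978/3.548 = 0.276 µM.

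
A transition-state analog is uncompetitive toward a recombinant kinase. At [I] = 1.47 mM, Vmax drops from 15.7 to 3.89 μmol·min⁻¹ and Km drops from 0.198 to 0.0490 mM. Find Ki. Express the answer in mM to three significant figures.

Uncompetitive: Vmax,app = Vmax/α (and Km,app = Km/α) with α = 1 + [I]/Ki.
α = Vmax/Vmax,app = 15.7/3.89 = 4.036.
Since α = 1 + [I]/Ki, [I]/Ki = 4.036 − 1 = 3.036 and Ki = 1.47/3.036 = 0.484 mM.

0.484 mM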